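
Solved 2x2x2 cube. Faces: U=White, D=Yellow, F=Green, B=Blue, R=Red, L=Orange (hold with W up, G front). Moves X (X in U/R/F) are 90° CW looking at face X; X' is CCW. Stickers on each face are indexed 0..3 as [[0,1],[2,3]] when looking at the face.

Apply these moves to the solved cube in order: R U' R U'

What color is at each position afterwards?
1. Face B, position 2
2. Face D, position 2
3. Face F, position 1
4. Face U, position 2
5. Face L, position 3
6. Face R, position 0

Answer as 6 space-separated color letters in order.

After move 1 (R): R=RRRR U=WGWG F=GYGY D=YBYB B=WBWB
After move 2 (U'): U=GGWW F=OOGY R=GYRR B=RRWB L=WBOO
After move 3 (R): R=RGRY U=GOWY F=OBGB D=YWYR B=WRGB
After move 4 (U'): U=OYGW F=WBGB R=OBRY B=RGGB L=WROO
Query 1: B[2] = G
Query 2: D[2] = Y
Query 3: F[1] = B
Query 4: U[2] = G
Query 5: L[3] = O
Query 6: R[0] = O

Answer: G Y B G O O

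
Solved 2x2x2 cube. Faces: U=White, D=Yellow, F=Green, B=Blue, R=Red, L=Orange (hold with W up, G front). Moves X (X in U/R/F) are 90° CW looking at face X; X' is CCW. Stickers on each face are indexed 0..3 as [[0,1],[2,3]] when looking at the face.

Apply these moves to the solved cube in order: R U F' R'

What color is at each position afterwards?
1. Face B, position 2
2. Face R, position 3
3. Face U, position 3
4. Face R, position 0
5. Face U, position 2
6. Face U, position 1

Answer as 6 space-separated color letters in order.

After move 1 (R): R=RRRR U=WGWG F=GYGY D=YBYB B=WBWB
After move 2 (U): U=WWGG F=RRGY R=WBRR B=OOWB L=GYOO
After move 3 (F'): F=RYRG U=WWWR R=BBYR D=YOYB L=GGOG
After move 4 (R'): R=BRBY U=WWWO F=RWRR D=YYYG B=BOOB
Query 1: B[2] = O
Query 2: R[3] = Y
Query 3: U[3] = O
Query 4: R[0] = B
Query 5: U[2] = W
Query 6: U[1] = W

Answer: O Y O B W W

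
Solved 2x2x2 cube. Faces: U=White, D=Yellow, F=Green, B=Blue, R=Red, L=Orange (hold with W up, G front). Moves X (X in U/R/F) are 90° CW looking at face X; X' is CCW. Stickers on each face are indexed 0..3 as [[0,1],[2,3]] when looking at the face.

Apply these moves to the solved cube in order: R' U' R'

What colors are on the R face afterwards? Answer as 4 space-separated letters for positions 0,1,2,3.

Answer: W R G R

Derivation:
After move 1 (R'): R=RRRR U=WBWB F=GWGW D=YGYG B=YBYB
After move 2 (U'): U=BBWW F=OOGW R=GWRR B=RRYB L=YBOO
After move 3 (R'): R=WRGR U=BYWR F=OBGW D=YOYW B=GRGB
Query: R face = WRGR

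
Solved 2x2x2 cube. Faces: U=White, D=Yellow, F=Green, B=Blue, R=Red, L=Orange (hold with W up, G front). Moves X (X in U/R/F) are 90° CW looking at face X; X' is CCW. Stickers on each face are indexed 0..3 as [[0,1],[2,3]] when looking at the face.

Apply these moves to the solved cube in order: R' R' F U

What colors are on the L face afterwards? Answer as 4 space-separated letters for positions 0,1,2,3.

Answer: G G O W

Derivation:
After move 1 (R'): R=RRRR U=WBWB F=GWGW D=YGYG B=YBYB
After move 2 (R'): R=RRRR U=WYWY F=GBGB D=YWYW B=GBGB
After move 3 (F): F=GGBB U=WYOO R=WRYR D=RRYW L=OYOW
After move 4 (U): U=OWOY F=WRBB R=GBYR B=OYGB L=GGOW
Query: L face = GGOW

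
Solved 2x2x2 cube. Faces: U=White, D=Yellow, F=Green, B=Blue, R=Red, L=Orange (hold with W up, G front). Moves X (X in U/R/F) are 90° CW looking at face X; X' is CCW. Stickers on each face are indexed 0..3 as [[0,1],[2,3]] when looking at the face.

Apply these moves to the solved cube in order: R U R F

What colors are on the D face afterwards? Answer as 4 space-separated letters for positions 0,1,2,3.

Answer: R R Y O

Derivation:
After move 1 (R): R=RRRR U=WGWG F=GYGY D=YBYB B=WBWB
After move 2 (U): U=WWGG F=RRGY R=WBRR B=OOWB L=GYOO
After move 3 (R): R=RWRB U=WRGY F=RBGB D=YWYO B=GOWB
After move 4 (F): F=GRBB U=WROY R=GWYB D=RRYO L=GYOW
Query: D face = RRYO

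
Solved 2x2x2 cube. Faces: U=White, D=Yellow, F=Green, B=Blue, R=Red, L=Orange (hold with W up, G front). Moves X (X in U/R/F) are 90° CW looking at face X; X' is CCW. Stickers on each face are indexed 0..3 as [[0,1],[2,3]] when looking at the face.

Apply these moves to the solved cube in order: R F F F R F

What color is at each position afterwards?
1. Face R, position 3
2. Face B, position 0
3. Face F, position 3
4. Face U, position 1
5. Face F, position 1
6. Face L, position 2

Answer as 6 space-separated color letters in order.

Answer: R R O Y Y O

Derivation:
After move 1 (R): R=RRRR U=WGWG F=GYGY D=YBYB B=WBWB
After move 2 (F): F=GGYY U=WGOO R=WRGR D=RRYB L=OYOB
After move 3 (F): F=YGYG U=WGBY R=OROR D=GWYB L=OROR
After move 4 (F): F=YYGG U=WGRR R=BRYR D=OOYB L=OGOW
After move 5 (R): R=YBRR U=WYRG F=YOGB D=OWYW B=RBGB
After move 6 (F): F=GYBO U=WYWG R=RBGR D=RYYW L=OOOW
Query 1: R[3] = R
Query 2: B[0] = R
Query 3: F[3] = O
Query 4: U[1] = Y
Query 5: F[1] = Y
Query 6: L[2] = O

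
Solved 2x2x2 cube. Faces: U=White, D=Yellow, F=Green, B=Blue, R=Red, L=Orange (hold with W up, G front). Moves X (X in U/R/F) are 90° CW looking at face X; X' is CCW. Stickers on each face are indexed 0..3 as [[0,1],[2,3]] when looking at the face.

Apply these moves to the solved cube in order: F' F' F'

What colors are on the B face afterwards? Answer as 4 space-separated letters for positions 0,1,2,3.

After move 1 (F'): F=GGGG U=WWRR R=YRYR D=OOYY L=OWOW
After move 2 (F'): F=GGGG U=WWYY R=OROR D=WWYY L=OROR
After move 3 (F'): F=GGGG U=WWOO R=WRWR D=RRYY L=OYOY
Query: B face = BBBB

Answer: B B B B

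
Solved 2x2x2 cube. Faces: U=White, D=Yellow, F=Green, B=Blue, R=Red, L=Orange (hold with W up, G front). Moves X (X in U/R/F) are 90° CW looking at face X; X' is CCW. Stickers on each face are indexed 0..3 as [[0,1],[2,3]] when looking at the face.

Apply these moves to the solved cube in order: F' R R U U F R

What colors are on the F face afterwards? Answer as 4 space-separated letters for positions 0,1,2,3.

Answer: G O B R

Derivation:
After move 1 (F'): F=GGGG U=WWRR R=YRYR D=OOYY L=OWOW
After move 2 (R): R=YYRR U=WGRG F=GOGY D=OBYB B=RBWB
After move 3 (R): R=RYRY U=WORY F=GBGB D=OWYR B=GBGB
After move 4 (U): U=RWYO F=RYGB R=GBRY B=OWGB L=GBOW
After move 5 (U): U=YROW F=GBGB R=OWRY B=GBGB L=RYOW
After move 6 (F): F=GGBB U=YRWY R=OWWY D=ROYR L=ROOW
After move 7 (R): R=WOYW U=YGWB F=GOBR D=RGYG B=YBRB
Query: F face = GOBR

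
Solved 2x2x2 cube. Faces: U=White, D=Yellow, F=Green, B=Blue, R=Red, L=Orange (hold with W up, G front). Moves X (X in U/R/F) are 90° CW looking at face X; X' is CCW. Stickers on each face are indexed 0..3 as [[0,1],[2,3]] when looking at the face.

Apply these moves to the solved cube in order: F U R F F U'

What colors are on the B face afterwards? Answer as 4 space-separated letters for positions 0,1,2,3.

After move 1 (F): F=GGGG U=WWOO R=WRWR D=RRYY L=OYOY
After move 2 (U): U=OWOW F=WRGG R=BBWR B=OYBB L=GGOY
After move 3 (R): R=WBRB U=OROG F=WRGY D=RBYO B=WYWB
After move 4 (F): F=GWYR U=ORYG R=OBGB D=RWYO L=GROB
After move 5 (F): F=YGRW U=ORBR R=YBGB D=GOYO L=GROW
After move 6 (U'): U=RROB F=GRRW R=YGGB B=YBWB L=WYOW
Query: B face = YBWB

Answer: Y B W B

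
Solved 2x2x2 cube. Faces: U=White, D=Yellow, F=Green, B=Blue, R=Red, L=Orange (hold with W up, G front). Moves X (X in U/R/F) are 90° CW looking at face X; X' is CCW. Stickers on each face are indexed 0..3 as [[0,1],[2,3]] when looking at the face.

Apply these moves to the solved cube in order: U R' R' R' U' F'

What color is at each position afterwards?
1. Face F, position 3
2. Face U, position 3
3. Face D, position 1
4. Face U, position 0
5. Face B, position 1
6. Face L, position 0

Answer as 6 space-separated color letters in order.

Answer: G R O R B W

Derivation:
After move 1 (U): U=WWWW F=RRGG R=BBRR B=OOBB L=GGOO
After move 2 (R'): R=BRBR U=WBWO F=RWGW D=YRYG B=YOYB
After move 3 (R'): R=RRBB U=WYWY F=RBGO D=YWYW B=GORB
After move 4 (R'): R=RBRB U=WRWG F=RYGY D=YBYO B=WOWB
After move 5 (U'): U=RGWW F=GGGY R=RYRB B=RBWB L=WOOO
After move 6 (F'): F=GYGG U=RGRR R=BYYB D=OOYO L=WWOW
Query 1: F[3] = G
Query 2: U[3] = R
Query 3: D[1] = O
Query 4: U[0] = R
Query 5: B[1] = B
Query 6: L[0] = W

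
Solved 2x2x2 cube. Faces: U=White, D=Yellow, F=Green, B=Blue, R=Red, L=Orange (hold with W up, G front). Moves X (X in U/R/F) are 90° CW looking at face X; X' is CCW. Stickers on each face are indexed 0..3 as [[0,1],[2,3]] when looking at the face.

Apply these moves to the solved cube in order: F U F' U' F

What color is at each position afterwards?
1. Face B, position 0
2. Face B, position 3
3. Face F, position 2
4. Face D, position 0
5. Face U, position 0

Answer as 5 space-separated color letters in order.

After move 1 (F): F=GGGG U=WWOO R=WRWR D=RRYY L=OYOY
After move 2 (U): U=OWOW F=WRGG R=BBWR B=OYBB L=GGOY
After move 3 (F'): F=RGWG U=OWBW R=RBRR D=GYYY L=GWOO
After move 4 (U'): U=WWOB F=GWWG R=RGRR B=RBBB L=OYOO
After move 5 (F): F=WGGW U=WWOY R=OGBR D=RRYY L=OGOY
Query 1: B[0] = R
Query 2: B[3] = B
Query 3: F[2] = G
Query 4: D[0] = R
Query 5: U[0] = W

Answer: R B G R W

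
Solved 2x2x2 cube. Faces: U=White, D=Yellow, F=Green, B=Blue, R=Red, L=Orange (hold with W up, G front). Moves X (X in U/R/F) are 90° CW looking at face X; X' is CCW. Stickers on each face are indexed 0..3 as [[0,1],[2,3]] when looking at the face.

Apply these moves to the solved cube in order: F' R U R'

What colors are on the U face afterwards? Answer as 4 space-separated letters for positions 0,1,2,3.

Answer: R W G O

Derivation:
After move 1 (F'): F=GGGG U=WWRR R=YRYR D=OOYY L=OWOW
After move 2 (R): R=YYRR U=WGRG F=GOGY D=OBYB B=RBWB
After move 3 (U): U=RWGG F=YYGY R=RBRR B=OWWB L=GOOW
After move 4 (R'): R=BRRR U=RWGO F=YWGG D=OYYY B=BWBB
Query: U face = RWGO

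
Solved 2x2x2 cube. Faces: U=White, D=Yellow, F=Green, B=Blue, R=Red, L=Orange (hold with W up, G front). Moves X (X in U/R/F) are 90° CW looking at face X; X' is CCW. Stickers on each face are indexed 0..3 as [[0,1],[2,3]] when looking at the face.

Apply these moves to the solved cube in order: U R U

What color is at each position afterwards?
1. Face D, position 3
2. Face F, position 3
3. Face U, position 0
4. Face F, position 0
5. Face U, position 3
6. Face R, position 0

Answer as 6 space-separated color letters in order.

Answer: O Y W R R W

Derivation:
After move 1 (U): U=WWWW F=RRGG R=BBRR B=OOBB L=GGOO
After move 2 (R): R=RBRB U=WRWG F=RYGY D=YBYO B=WOWB
After move 3 (U): U=WWGR F=RBGY R=WORB B=GGWB L=RYOO
Query 1: D[3] = O
Query 2: F[3] = Y
Query 3: U[0] = W
Query 4: F[0] = R
Query 5: U[3] = R
Query 6: R[0] = W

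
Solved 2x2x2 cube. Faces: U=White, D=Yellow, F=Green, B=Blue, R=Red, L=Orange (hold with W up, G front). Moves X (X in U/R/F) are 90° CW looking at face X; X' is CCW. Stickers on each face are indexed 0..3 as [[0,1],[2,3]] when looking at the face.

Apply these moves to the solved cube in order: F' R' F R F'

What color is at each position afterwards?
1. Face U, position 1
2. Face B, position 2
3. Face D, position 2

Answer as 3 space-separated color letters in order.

After move 1 (F'): F=GGGG U=WWRR R=YRYR D=OOYY L=OWOW
After move 2 (R'): R=RRYY U=WBRB F=GWGR D=OGYG B=YBOB
After move 3 (F): F=GGRW U=WBWW R=RRBY D=YRYG L=OOOG
After move 4 (R): R=BRYR U=WGWW F=GRRG D=YOYY B=WBBB
After move 5 (F'): F=RGGR U=WGBY R=ORYR D=OGYY L=OWOW
Query 1: U[1] = G
Query 2: B[2] = B
Query 3: D[2] = Y

Answer: G B Y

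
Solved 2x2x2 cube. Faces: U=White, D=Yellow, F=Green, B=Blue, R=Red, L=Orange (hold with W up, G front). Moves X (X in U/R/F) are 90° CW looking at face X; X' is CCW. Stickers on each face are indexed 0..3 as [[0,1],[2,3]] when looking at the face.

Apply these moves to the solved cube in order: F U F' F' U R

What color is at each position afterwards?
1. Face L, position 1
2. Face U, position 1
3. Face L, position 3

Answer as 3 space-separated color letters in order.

Answer: G B B

Derivation:
After move 1 (F): F=GGGG U=WWOO R=WRWR D=RRYY L=OYOY
After move 2 (U): U=OWOW F=WRGG R=BBWR B=OYBB L=GGOY
After move 3 (F'): F=RGWG U=OWBW R=RBRR D=GYYY L=GWOO
After move 4 (F'): F=GGRW U=OWRR R=YBGR D=WOYY L=GWOB
After move 5 (U): U=RORW F=YBRW R=OYGR B=GWBB L=GGOB
After move 6 (R): R=GORY U=RBRW F=YORY D=WBYG B=WWOB
Query 1: L[1] = G
Query 2: U[1] = B
Query 3: L[3] = B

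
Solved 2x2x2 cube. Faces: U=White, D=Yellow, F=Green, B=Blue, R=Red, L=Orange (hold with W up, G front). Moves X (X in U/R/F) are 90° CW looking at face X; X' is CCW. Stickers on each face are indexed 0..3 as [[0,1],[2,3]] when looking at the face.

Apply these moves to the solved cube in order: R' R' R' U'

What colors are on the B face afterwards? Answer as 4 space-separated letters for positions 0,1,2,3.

After move 1 (R'): R=RRRR U=WBWB F=GWGW D=YGYG B=YBYB
After move 2 (R'): R=RRRR U=WYWY F=GBGB D=YWYW B=GBGB
After move 3 (R'): R=RRRR U=WGWG F=GYGY D=YBYB B=WBWB
After move 4 (U'): U=GGWW F=OOGY R=GYRR B=RRWB L=WBOO
Query: B face = RRWB

Answer: R R W B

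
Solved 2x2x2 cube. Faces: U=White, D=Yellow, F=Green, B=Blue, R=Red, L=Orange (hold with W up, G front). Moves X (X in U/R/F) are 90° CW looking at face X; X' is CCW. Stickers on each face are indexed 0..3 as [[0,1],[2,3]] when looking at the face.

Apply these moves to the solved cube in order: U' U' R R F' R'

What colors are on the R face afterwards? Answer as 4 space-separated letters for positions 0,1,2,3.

Answer: R O W Y

Derivation:
After move 1 (U'): U=WWWW F=OOGG R=GGRR B=RRBB L=BBOO
After move 2 (U'): U=WWWW F=BBGG R=OORR B=GGBB L=RROO
After move 3 (R): R=RORO U=WBWG F=BYGY D=YBYG B=WGWB
After move 4 (R): R=RROO U=WYWY F=BBGG D=YWYW B=GGBB
After move 5 (F'): F=BGBG U=WYRO R=WRYO D=ROYW L=RYOW
After move 6 (R'): R=ROWY U=WBRG F=BYBO D=RGYG B=WGOB
Query: R face = ROWY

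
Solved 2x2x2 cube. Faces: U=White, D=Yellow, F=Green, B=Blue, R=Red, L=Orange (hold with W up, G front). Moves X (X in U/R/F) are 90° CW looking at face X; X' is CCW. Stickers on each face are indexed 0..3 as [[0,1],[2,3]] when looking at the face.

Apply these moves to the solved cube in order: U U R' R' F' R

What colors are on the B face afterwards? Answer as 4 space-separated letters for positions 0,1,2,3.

After move 1 (U): U=WWWW F=RRGG R=BBRR B=OOBB L=GGOO
After move 2 (U): U=WWWW F=BBGG R=OORR B=GGBB L=RROO
After move 3 (R'): R=OROR U=WBWG F=BWGW D=YBYG B=YGYB
After move 4 (R'): R=RROO U=WYWY F=BBGG D=YWYW B=GGBB
After move 5 (F'): F=BGBG U=WYRO R=WRYO D=ROYW L=RYOW
After move 6 (R): R=YWOR U=WGRG F=BOBW D=RBYG B=OGYB
Query: B face = OGYB

Answer: O G Y B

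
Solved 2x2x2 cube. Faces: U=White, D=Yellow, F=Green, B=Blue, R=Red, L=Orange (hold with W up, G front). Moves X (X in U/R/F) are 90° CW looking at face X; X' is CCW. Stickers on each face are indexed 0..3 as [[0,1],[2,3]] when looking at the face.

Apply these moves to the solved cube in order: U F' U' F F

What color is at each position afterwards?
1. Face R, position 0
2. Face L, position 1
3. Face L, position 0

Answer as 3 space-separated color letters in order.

After move 1 (U): U=WWWW F=RRGG R=BBRR B=OOBB L=GGOO
After move 2 (F'): F=RGRG U=WWBR R=YBYR D=GOYY L=GWOW
After move 3 (U'): U=WRWB F=GWRG R=RGYR B=YBBB L=OOOW
After move 4 (F): F=RGGW U=WRWO R=WGBR D=YRYY L=OGOO
After move 5 (F): F=GRWG U=WROG R=WGOR D=BWYY L=OYOR
Query 1: R[0] = W
Query 2: L[1] = Y
Query 3: L[0] = O

Answer: W Y O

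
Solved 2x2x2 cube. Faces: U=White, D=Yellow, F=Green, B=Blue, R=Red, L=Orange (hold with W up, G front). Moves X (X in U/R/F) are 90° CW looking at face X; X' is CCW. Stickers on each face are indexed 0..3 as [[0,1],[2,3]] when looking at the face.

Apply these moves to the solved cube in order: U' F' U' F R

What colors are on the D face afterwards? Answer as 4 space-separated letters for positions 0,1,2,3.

After move 1 (U'): U=WWWW F=OOGG R=GGRR B=RRBB L=BBOO
After move 2 (F'): F=OGOG U=WWGR R=YGYR D=BOYY L=BWOW
After move 3 (U'): U=WRWG F=BWOG R=OGYR B=YGBB L=RROW
After move 4 (F): F=OBGW U=WRWR R=WGGR D=YOYY L=RBOO
After move 5 (R): R=GWRG U=WBWW F=OOGY D=YBYY B=RGRB
Query: D face = YBYY

Answer: Y B Y Y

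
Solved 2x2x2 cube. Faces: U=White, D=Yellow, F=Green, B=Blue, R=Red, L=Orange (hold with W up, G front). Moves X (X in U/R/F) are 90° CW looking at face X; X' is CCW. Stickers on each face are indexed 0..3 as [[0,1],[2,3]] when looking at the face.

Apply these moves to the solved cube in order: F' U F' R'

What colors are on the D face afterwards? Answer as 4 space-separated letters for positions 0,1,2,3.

After move 1 (F'): F=GGGG U=WWRR R=YRYR D=OOYY L=OWOW
After move 2 (U): U=RWRW F=YRGG R=BBYR B=OWBB L=GGOW
After move 3 (F'): F=RGYG U=RWBY R=OBOR D=GWYY L=GWOR
After move 4 (R'): R=BROO U=RBBO F=RWYY D=GGYG B=YWWB
Query: D face = GGYG

Answer: G G Y G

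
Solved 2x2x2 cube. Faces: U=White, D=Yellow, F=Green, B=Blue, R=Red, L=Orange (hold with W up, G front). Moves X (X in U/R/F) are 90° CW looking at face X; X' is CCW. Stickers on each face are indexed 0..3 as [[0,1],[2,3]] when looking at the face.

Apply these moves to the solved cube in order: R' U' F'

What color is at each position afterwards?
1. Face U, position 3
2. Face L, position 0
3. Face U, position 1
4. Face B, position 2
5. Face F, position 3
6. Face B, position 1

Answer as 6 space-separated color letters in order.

After move 1 (R'): R=RRRR U=WBWB F=GWGW D=YGYG B=YBYB
After move 2 (U'): U=BBWW F=OOGW R=GWRR B=RRYB L=YBOO
After move 3 (F'): F=OWOG U=BBGR R=GWYR D=BOYG L=YWOW
Query 1: U[3] = R
Query 2: L[0] = Y
Query 3: U[1] = B
Query 4: B[2] = Y
Query 5: F[3] = G
Query 6: B[1] = R

Answer: R Y B Y G R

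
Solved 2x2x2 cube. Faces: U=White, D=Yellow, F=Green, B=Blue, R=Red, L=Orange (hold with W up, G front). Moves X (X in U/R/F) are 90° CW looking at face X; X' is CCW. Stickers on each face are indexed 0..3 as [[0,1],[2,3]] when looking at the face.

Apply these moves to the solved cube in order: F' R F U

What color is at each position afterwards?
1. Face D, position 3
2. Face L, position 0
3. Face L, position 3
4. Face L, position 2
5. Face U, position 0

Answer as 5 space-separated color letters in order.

After move 1 (F'): F=GGGG U=WWRR R=YRYR D=OOYY L=OWOW
After move 2 (R): R=YYRR U=WGRG F=GOGY D=OBYB B=RBWB
After move 3 (F): F=GGYO U=WGWW R=RYGR D=RYYB L=OOOB
After move 4 (U): U=WWWG F=RYYO R=RBGR B=OOWB L=GGOB
Query 1: D[3] = B
Query 2: L[0] = G
Query 3: L[3] = B
Query 4: L[2] = O
Query 5: U[0] = W

Answer: B G B O W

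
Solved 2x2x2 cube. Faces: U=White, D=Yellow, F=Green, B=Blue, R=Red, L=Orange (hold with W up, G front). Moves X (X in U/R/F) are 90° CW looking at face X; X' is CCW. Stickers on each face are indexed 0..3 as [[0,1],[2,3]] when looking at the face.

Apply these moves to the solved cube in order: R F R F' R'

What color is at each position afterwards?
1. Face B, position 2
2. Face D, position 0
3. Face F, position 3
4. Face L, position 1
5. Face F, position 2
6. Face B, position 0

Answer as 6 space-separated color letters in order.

Answer: B Y R Y G W

Derivation:
After move 1 (R): R=RRRR U=WGWG F=GYGY D=YBYB B=WBWB
After move 2 (F): F=GGYY U=WGOO R=WRGR D=RRYB L=OYOB
After move 3 (R): R=GWRR U=WGOY F=GRYB D=RWYW B=OBGB
After move 4 (F'): F=RBGY U=WGGR R=WWRR D=YBYW L=OYOO
After move 5 (R'): R=WRWR U=WGGO F=RGGR D=YBYY B=WBBB
Query 1: B[2] = B
Query 2: D[0] = Y
Query 3: F[3] = R
Query 4: L[1] = Y
Query 5: F[2] = G
Query 6: B[0] = W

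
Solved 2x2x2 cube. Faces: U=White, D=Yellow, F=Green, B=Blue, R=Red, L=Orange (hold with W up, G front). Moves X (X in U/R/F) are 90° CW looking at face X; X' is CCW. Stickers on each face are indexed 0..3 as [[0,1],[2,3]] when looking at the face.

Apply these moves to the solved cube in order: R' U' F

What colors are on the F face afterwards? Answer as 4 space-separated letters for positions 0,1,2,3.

After move 1 (R'): R=RRRR U=WBWB F=GWGW D=YGYG B=YBYB
After move 2 (U'): U=BBWW F=OOGW R=GWRR B=RRYB L=YBOO
After move 3 (F): F=GOWO U=BBOB R=WWWR D=RGYG L=YYOG
Query: F face = GOWO

Answer: G O W O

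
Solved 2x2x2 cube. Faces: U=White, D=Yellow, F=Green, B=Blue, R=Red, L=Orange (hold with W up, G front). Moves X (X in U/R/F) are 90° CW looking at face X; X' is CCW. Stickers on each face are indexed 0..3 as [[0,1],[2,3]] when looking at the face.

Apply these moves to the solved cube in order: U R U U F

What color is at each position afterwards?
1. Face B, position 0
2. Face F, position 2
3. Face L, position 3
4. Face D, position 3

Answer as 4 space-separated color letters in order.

After move 1 (U): U=WWWW F=RRGG R=BBRR B=OOBB L=GGOO
After move 2 (R): R=RBRB U=WRWG F=RYGY D=YBYO B=WOWB
After move 3 (U): U=WWGR F=RBGY R=WORB B=GGWB L=RYOO
After move 4 (U): U=GWRW F=WOGY R=GGRB B=RYWB L=RBOO
After move 5 (F): F=GWYO U=GWOB R=RGWB D=RGYO L=RYOB
Query 1: B[0] = R
Query 2: F[2] = Y
Query 3: L[3] = B
Query 4: D[3] = O

Answer: R Y B O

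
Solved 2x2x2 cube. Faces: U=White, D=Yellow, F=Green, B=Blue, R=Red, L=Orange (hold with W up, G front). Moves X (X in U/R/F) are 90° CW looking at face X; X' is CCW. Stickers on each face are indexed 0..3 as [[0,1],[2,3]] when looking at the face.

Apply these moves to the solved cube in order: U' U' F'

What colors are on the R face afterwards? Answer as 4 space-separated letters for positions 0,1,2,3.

After move 1 (U'): U=WWWW F=OOGG R=GGRR B=RRBB L=BBOO
After move 2 (U'): U=WWWW F=BBGG R=OORR B=GGBB L=RROO
After move 3 (F'): F=BGBG U=WWOR R=YOYR D=ROYY L=RWOW
Query: R face = YOYR

Answer: Y O Y R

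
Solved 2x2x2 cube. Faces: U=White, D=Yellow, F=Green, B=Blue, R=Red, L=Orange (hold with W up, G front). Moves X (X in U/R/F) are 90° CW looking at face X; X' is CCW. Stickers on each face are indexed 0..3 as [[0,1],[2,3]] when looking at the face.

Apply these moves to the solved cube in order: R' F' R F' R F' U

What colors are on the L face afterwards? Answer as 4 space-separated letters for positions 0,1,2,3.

After move 1 (R'): R=RRRR U=WBWB F=GWGW D=YGYG B=YBYB
After move 2 (F'): F=WWGG U=WBRR R=GRYR D=OOYG L=OBOW
After move 3 (R): R=YGRR U=WWRG F=WOGG D=OYYY B=RBBB
After move 4 (F'): F=OGWG U=WWYR R=YGOR D=BWYY L=OGOR
After move 5 (R): R=OYRG U=WGYG F=OWWY D=BBYR B=RBWB
After move 6 (F'): F=WYOW U=WGOR R=BYBG D=GRYR L=OGOY
After move 7 (U): U=OWRG F=BYOW R=RBBG B=OGWB L=WYOY
Query: L face = WYOY

Answer: W Y O Y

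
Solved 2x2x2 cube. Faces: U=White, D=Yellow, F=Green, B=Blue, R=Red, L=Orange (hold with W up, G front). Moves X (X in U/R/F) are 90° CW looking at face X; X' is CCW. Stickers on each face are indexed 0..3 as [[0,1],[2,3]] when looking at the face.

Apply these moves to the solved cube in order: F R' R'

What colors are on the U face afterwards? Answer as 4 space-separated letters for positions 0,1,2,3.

Answer: W R O Y

Derivation:
After move 1 (F): F=GGGG U=WWOO R=WRWR D=RRYY L=OYOY
After move 2 (R'): R=RRWW U=WBOB F=GWGO D=RGYG B=YBRB
After move 3 (R'): R=RWRW U=WROY F=GBGB D=RWYO B=GBGB
Query: U face = WROY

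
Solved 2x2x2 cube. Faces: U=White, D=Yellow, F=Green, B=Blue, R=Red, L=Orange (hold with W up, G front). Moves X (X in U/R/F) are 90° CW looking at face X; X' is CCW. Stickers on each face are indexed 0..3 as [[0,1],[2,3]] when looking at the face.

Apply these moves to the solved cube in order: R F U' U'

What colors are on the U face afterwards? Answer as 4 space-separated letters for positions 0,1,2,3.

Answer: O O G W

Derivation:
After move 1 (R): R=RRRR U=WGWG F=GYGY D=YBYB B=WBWB
After move 2 (F): F=GGYY U=WGOO R=WRGR D=RRYB L=OYOB
After move 3 (U'): U=GOWO F=OYYY R=GGGR B=WRWB L=WBOB
After move 4 (U'): U=OOGW F=WBYY R=OYGR B=GGWB L=WROB
Query: U face = OOGW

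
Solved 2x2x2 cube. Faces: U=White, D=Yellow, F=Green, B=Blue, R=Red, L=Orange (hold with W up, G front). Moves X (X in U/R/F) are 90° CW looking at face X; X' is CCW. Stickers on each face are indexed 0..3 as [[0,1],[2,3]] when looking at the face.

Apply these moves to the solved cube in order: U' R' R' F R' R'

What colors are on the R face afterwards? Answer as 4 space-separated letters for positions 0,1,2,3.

After move 1 (U'): U=WWWW F=OOGG R=GGRR B=RRBB L=BBOO
After move 2 (R'): R=GRGR U=WBWR F=OWGW D=YOYG B=YRYB
After move 3 (R'): R=RRGG U=WYWY F=OBGR D=YWYW B=GROB
After move 4 (F): F=GORB U=WYOB R=WRYG D=GRYW L=BYOW
After move 5 (R'): R=RGWY U=WOOG F=GYRB D=GOYB B=WRRB
After move 6 (R'): R=GYRW U=WROW F=GORG D=GYYB B=BROB
Query: R face = GYRW

Answer: G Y R W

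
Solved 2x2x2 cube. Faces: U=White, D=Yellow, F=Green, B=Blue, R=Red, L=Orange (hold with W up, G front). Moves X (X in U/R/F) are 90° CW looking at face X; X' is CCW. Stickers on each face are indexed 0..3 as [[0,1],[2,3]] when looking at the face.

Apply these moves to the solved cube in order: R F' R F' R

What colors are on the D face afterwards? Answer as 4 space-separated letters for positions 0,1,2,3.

Answer: G G Y R

Derivation:
After move 1 (R): R=RRRR U=WGWG F=GYGY D=YBYB B=WBWB
After move 2 (F'): F=YYGG U=WGRR R=BRYR D=OOYB L=OGOW
After move 3 (R): R=YBRR U=WYRG F=YOGB D=OWYW B=RBGB
After move 4 (F'): F=OBYG U=WYYR R=WBOR D=GWYW L=OGOR
After move 5 (R): R=OWRB U=WBYG F=OWYW D=GGYR B=RBYB
Query: D face = GGYR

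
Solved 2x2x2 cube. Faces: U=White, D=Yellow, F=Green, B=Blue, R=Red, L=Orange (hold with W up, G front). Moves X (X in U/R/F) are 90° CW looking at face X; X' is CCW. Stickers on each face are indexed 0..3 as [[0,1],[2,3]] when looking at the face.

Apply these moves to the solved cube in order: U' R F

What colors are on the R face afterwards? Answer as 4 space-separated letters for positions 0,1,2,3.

Answer: W G G G

Derivation:
After move 1 (U'): U=WWWW F=OOGG R=GGRR B=RRBB L=BBOO
After move 2 (R): R=RGRG U=WOWG F=OYGY D=YBYR B=WRWB
After move 3 (F): F=GOYY U=WOOB R=WGGG D=RRYR L=BYOB
Query: R face = WGGG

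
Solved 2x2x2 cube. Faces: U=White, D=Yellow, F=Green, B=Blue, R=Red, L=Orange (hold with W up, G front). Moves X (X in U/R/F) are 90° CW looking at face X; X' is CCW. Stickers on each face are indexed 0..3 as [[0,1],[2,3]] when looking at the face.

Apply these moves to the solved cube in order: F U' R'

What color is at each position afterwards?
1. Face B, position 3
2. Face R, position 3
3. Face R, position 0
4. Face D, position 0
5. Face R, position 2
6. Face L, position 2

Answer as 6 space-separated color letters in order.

Answer: B W G R G O

Derivation:
After move 1 (F): F=GGGG U=WWOO R=WRWR D=RRYY L=OYOY
After move 2 (U'): U=WOWO F=OYGG R=GGWR B=WRBB L=BBOY
After move 3 (R'): R=GRGW U=WBWW F=OOGO D=RYYG B=YRRB
Query 1: B[3] = B
Query 2: R[3] = W
Query 3: R[0] = G
Query 4: D[0] = R
Query 5: R[2] = G
Query 6: L[2] = O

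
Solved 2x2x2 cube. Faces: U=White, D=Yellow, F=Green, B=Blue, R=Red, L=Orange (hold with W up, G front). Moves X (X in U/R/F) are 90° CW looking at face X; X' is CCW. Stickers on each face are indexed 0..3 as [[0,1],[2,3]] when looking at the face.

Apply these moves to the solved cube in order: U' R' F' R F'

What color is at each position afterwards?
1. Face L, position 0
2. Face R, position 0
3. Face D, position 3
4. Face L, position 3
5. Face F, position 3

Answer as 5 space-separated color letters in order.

After move 1 (U'): U=WWWW F=OOGG R=GGRR B=RRBB L=BBOO
After move 2 (R'): R=GRGR U=WBWR F=OWGW D=YOYG B=YRYB
After move 3 (F'): F=WWOG U=WBGG R=ORYR D=BOYG L=BROW
After move 4 (R): R=YORR U=WWGG F=WOOG D=BYYY B=GRBB
After move 5 (F'): F=OGWO U=WWYR R=YOBR D=RWYY L=BGOG
Query 1: L[0] = B
Query 2: R[0] = Y
Query 3: D[3] = Y
Query 4: L[3] = G
Query 5: F[3] = O

Answer: B Y Y G O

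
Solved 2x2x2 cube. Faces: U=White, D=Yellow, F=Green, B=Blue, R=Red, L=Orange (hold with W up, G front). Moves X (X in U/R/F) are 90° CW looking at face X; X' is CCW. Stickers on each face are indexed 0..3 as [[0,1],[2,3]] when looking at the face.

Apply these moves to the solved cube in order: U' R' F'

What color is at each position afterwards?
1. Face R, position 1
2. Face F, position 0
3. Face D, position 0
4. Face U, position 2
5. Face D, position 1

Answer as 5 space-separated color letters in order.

After move 1 (U'): U=WWWW F=OOGG R=GGRR B=RRBB L=BBOO
After move 2 (R'): R=GRGR U=WBWR F=OWGW D=YOYG B=YRYB
After move 3 (F'): F=WWOG U=WBGG R=ORYR D=BOYG L=BROW
Query 1: R[1] = R
Query 2: F[0] = W
Query 3: D[0] = B
Query 4: U[2] = G
Query 5: D[1] = O

Answer: R W B G O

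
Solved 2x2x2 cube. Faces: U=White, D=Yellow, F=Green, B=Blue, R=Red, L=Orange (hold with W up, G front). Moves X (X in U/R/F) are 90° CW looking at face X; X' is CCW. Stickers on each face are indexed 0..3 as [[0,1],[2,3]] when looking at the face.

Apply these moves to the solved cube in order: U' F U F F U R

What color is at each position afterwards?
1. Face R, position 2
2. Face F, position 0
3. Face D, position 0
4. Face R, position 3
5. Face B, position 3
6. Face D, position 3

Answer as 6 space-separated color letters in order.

Answer: R Y W Y B G

Derivation:
After move 1 (U'): U=WWWW F=OOGG R=GGRR B=RRBB L=BBOO
After move 2 (F): F=GOGO U=WWOB R=WGWR D=RGYY L=BYOY
After move 3 (U): U=OWBW F=WGGO R=RRWR B=BYBB L=GOOY
After move 4 (F): F=GWOG U=OWYO R=BRWR D=WRYY L=GROG
After move 5 (F): F=OGGW U=OWGR R=YROR D=WBYY L=GWOR
After move 6 (U): U=GORW F=YRGW R=BYOR B=GWBB L=OGOR
After move 7 (R): R=OBRY U=GRRW F=YBGY D=WBYG B=WWOB
Query 1: R[2] = R
Query 2: F[0] = Y
Query 3: D[0] = W
Query 4: R[3] = Y
Query 5: B[3] = B
Query 6: D[3] = G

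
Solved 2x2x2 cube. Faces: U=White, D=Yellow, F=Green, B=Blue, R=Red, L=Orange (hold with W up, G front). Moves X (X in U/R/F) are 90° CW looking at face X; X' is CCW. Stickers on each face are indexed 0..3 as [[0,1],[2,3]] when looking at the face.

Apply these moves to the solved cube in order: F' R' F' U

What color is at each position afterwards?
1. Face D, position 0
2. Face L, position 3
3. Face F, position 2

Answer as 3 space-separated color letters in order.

After move 1 (F'): F=GGGG U=WWRR R=YRYR D=OOYY L=OWOW
After move 2 (R'): R=RRYY U=WBRB F=GWGR D=OGYG B=YBOB
After move 3 (F'): F=WRGG U=WBRY R=GROY D=WWYG L=OBOR
After move 4 (U): U=RWYB F=GRGG R=YBOY B=OBOB L=WROR
Query 1: D[0] = W
Query 2: L[3] = R
Query 3: F[2] = G

Answer: W R G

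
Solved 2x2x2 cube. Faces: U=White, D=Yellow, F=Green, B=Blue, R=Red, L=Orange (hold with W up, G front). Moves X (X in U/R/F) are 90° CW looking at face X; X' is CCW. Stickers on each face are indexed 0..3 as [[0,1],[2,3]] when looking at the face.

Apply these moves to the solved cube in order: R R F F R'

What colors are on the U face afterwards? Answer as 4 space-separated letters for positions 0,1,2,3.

After move 1 (R): R=RRRR U=WGWG F=GYGY D=YBYB B=WBWB
After move 2 (R): R=RRRR U=WYWY F=GBGB D=YWYW B=GBGB
After move 3 (F): F=GGBB U=WYOO R=WRYR D=RRYW L=OYOW
After move 4 (F): F=BGBG U=WYWY R=OROR D=YWYW L=OROR
After move 5 (R'): R=RROO U=WGWG F=BYBY D=YGYG B=WBWB
Query: U face = WGWG

Answer: W G W G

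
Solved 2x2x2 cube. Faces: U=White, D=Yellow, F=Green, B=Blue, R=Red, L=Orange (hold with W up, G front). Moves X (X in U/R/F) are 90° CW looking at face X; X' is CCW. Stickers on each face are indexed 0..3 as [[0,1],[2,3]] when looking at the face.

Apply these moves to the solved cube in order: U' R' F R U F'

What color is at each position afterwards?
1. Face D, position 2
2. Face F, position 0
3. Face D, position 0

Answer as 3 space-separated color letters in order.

After move 1 (U'): U=WWWW F=OOGG R=GGRR B=RRBB L=BBOO
After move 2 (R'): R=GRGR U=WBWR F=OWGW D=YOYG B=YRYB
After move 3 (F): F=GOWW U=WBOB R=WRRR D=GGYG L=BYOO
After move 4 (R): R=RWRR U=WOOW F=GGWG D=GYYY B=BRBB
After move 5 (U): U=OWWO F=RWWG R=BRRR B=BYBB L=GGOO
After move 6 (F'): F=WGRW U=OWBR R=YRGR D=GOYY L=GOOW
Query 1: D[2] = Y
Query 2: F[0] = W
Query 3: D[0] = G

Answer: Y W G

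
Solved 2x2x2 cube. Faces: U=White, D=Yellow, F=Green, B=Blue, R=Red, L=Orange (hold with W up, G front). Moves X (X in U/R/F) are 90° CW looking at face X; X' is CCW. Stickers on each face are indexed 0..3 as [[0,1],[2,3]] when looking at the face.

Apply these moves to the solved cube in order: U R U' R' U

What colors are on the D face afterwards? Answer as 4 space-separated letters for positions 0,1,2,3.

Answer: Y G Y Y

Derivation:
After move 1 (U): U=WWWW F=RRGG R=BBRR B=OOBB L=GGOO
After move 2 (R): R=RBRB U=WRWG F=RYGY D=YBYO B=WOWB
After move 3 (U'): U=RGWW F=GGGY R=RYRB B=RBWB L=WOOO
After move 4 (R'): R=YBRR U=RWWR F=GGGW D=YGYY B=OBBB
After move 5 (U): U=WRRW F=YBGW R=OBRR B=WOBB L=GGOO
Query: D face = YGYY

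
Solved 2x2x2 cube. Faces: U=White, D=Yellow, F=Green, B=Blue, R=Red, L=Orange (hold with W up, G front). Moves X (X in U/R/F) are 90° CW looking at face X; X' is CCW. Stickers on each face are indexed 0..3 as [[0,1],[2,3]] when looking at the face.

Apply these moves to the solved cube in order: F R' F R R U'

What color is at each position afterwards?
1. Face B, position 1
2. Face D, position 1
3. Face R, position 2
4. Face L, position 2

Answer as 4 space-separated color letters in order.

After move 1 (F): F=GGGG U=WWOO R=WRWR D=RRYY L=OYOY
After move 2 (R'): R=RRWW U=WBOB F=GWGO D=RGYG B=YBRB
After move 3 (F): F=GGOW U=WBYY R=ORBW D=WRYG L=OROG
After move 4 (R): R=BOWR U=WGYW F=GROG D=WRYY B=YBBB
After move 5 (R): R=WBRO U=WRYG F=GROY D=WBYY B=WBGB
After move 6 (U'): U=RGWY F=OROY R=GRRO B=WBGB L=WBOG
Query 1: B[1] = B
Query 2: D[1] = B
Query 3: R[2] = R
Query 4: L[2] = O

Answer: B B R O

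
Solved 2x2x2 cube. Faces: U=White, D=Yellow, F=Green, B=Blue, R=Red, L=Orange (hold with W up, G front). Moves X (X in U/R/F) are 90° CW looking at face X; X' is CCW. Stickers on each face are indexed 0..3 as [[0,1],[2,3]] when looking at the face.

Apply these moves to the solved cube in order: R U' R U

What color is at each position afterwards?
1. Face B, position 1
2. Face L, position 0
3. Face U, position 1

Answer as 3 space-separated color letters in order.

After move 1 (R): R=RRRR U=WGWG F=GYGY D=YBYB B=WBWB
After move 2 (U'): U=GGWW F=OOGY R=GYRR B=RRWB L=WBOO
After move 3 (R): R=RGRY U=GOWY F=OBGB D=YWYR B=WRGB
After move 4 (U): U=WGYO F=RGGB R=WRRY B=WBGB L=OBOO
Query 1: B[1] = B
Query 2: L[0] = O
Query 3: U[1] = G

Answer: B O G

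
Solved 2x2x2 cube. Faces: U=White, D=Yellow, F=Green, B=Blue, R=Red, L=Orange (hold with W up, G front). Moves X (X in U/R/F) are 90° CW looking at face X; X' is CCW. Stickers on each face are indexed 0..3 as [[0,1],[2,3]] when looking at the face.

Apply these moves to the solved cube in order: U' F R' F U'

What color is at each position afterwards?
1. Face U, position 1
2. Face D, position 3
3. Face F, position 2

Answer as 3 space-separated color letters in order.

Answer: Y O B

Derivation:
After move 1 (U'): U=WWWW F=OOGG R=GGRR B=RRBB L=BBOO
After move 2 (F): F=GOGO U=WWOB R=WGWR D=RGYY L=BYOY
After move 3 (R'): R=GRWW U=WBOR F=GWGB D=ROYO B=YRGB
After move 4 (F): F=GGBW U=WBYY R=ORRW D=WGYO L=BROO
After move 5 (U'): U=BYWY F=BRBW R=GGRW B=ORGB L=YROO
Query 1: U[1] = Y
Query 2: D[3] = O
Query 3: F[2] = B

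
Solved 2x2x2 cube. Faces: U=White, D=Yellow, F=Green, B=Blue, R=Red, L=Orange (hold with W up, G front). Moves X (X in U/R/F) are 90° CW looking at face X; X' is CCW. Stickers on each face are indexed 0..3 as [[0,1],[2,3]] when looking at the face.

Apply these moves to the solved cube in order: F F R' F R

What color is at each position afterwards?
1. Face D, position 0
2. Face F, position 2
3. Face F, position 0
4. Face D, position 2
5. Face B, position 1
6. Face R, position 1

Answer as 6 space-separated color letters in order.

After move 1 (F): F=GGGG U=WWOO R=WRWR D=RRYY L=OYOY
After move 2 (F): F=GGGG U=WWYY R=OROR D=WWYY L=OROR
After move 3 (R'): R=RROO U=WBYB F=GWGY D=WGYG B=YBWB
After move 4 (F): F=GGYW U=WBRR R=YRBO D=ORYG L=OWOG
After move 5 (R): R=BYOR U=WGRW F=GRYG D=OWYY B=RBBB
Query 1: D[0] = O
Query 2: F[2] = Y
Query 3: F[0] = G
Query 4: D[2] = Y
Query 5: B[1] = B
Query 6: R[1] = Y

Answer: O Y G Y B Y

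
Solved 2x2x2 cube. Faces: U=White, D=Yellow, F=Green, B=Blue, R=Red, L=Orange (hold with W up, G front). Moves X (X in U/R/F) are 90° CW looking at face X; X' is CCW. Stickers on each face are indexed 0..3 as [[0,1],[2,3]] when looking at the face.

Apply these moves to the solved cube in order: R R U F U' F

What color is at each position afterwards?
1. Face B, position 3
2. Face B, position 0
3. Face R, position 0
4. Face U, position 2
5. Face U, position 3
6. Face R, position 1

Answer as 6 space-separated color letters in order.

Answer: B Y W W O R

Derivation:
After move 1 (R): R=RRRR U=WGWG F=GYGY D=YBYB B=WBWB
After move 2 (R): R=RRRR U=WYWY F=GBGB D=YWYW B=GBGB
After move 3 (U): U=WWYY F=RRGB R=GBRR B=OOGB L=GBOO
After move 4 (F): F=GRBR U=WWOB R=YBYR D=RGYW L=GYOW
After move 5 (U'): U=WBWO F=GYBR R=GRYR B=YBGB L=OOOW
After move 6 (F): F=BGRY U=WBWO R=WROR D=YGYW L=OROG
Query 1: B[3] = B
Query 2: B[0] = Y
Query 3: R[0] = W
Query 4: U[2] = W
Query 5: U[3] = O
Query 6: R[1] = R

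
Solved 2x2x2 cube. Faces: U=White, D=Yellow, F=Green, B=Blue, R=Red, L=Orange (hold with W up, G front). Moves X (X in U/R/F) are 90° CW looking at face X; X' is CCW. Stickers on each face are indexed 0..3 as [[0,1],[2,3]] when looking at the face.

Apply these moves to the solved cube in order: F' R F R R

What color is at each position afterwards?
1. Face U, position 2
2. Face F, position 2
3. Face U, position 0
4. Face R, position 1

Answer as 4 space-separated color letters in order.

Answer: W Y W G

Derivation:
After move 1 (F'): F=GGGG U=WWRR R=YRYR D=OOYY L=OWOW
After move 2 (R): R=YYRR U=WGRG F=GOGY D=OBYB B=RBWB
After move 3 (F): F=GGYO U=WGWW R=RYGR D=RYYB L=OOOB
After move 4 (R): R=GRRY U=WGWO F=GYYB D=RWYR B=WBGB
After move 5 (R): R=RGYR U=WYWB F=GWYR D=RGYW B=OBGB
Query 1: U[2] = W
Query 2: F[2] = Y
Query 3: U[0] = W
Query 4: R[1] = G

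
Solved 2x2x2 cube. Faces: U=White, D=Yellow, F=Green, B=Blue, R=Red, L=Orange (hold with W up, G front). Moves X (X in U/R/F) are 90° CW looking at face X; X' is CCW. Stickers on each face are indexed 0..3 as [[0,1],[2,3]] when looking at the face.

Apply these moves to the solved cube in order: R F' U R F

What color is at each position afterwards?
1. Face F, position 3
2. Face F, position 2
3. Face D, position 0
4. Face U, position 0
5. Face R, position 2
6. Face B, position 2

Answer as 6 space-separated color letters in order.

After move 1 (R): R=RRRR U=WGWG F=GYGY D=YBYB B=WBWB
After move 2 (F'): F=YYGG U=WGRR R=BRYR D=OOYB L=OGOW
After move 3 (U): U=RWRG F=BRGG R=WBYR B=OGWB L=YYOW
After move 4 (R): R=YWRB U=RRRG F=BOGB D=OWYO B=GGWB
After move 5 (F): F=GBBO U=RRWY R=RWGB D=RYYO L=YOOW
Query 1: F[3] = O
Query 2: F[2] = B
Query 3: D[0] = R
Query 4: U[0] = R
Query 5: R[2] = G
Query 6: B[2] = W

Answer: O B R R G W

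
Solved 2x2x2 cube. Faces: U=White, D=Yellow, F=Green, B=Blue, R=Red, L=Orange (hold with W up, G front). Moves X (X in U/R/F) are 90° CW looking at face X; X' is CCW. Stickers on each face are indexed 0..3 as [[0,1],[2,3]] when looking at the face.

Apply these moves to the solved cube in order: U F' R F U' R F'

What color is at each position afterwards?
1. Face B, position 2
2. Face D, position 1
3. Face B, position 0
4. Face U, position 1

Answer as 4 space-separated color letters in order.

Answer: W B W G

Derivation:
After move 1 (U): U=WWWW F=RRGG R=BBRR B=OOBB L=GGOO
After move 2 (F'): F=RGRG U=WWBR R=YBYR D=GOYY L=GWOW
After move 3 (R): R=YYRB U=WGBG F=RORY D=GBYO B=ROWB
After move 4 (F): F=RRYO U=WGWW R=BYGB D=RYYO L=GGOB
After move 5 (U'): U=GWWW F=GGYO R=RRGB B=BYWB L=ROOB
After move 6 (R): R=GRBR U=GGWO F=GYYO D=RWYB B=WYWB
After move 7 (F'): F=YOGY U=GGGB R=WRRR D=OBYB L=ROOW
Query 1: B[2] = W
Query 2: D[1] = B
Query 3: B[0] = W
Query 4: U[1] = G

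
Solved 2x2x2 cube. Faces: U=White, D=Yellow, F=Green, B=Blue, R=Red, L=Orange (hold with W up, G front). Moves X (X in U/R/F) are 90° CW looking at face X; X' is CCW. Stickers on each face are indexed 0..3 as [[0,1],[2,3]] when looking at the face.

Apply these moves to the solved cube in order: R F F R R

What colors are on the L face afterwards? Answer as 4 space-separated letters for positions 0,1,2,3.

After move 1 (R): R=RRRR U=WGWG F=GYGY D=YBYB B=WBWB
After move 2 (F): F=GGYY U=WGOO R=WRGR D=RRYB L=OYOB
After move 3 (F): F=YGYG U=WGBY R=OROR D=GWYB L=OROR
After move 4 (R): R=OORR U=WGBG F=YWYB D=GWYW B=YBGB
After move 5 (R): R=RORO U=WWBB F=YWYW D=GGYY B=GBGB
Query: L face = OROR

Answer: O R O R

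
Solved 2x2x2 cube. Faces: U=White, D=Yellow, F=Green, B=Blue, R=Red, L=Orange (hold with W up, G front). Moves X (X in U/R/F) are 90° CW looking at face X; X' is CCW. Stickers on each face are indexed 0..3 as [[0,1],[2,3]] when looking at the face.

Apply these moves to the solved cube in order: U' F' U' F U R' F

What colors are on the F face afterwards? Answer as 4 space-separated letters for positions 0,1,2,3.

Answer: G W R W

Derivation:
After move 1 (U'): U=WWWW F=OOGG R=GGRR B=RRBB L=BBOO
After move 2 (F'): F=OGOG U=WWGR R=YGYR D=BOYY L=BWOW
After move 3 (U'): U=WRWG F=BWOG R=OGYR B=YGBB L=RROW
After move 4 (F): F=OBGW U=WRWR R=WGGR D=YOYY L=RBOO
After move 5 (U): U=WWRR F=WGGW R=YGGR B=RBBB L=OBOO
After move 6 (R'): R=GRYG U=WBRR F=WWGR D=YGYW B=YBOB
After move 7 (F): F=GWRW U=WBOB R=RRRG D=YGYW L=OYOG
Query: F face = GWRW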